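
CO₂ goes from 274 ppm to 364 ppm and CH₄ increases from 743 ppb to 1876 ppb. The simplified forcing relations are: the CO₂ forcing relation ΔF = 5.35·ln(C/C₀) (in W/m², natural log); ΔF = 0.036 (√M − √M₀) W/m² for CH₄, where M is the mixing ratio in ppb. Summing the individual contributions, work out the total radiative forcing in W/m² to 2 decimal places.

ΔF = 2.10 W/m²

CO₂: 5.35 × ln(364/274) = 5.35 × ln(1.32847) = 5.35 × 0.28403 = 1.5196 W/m².
CH₄: 0.036 × (√1876 − √743) = 0.036 × (43.3128 − 27.2580) = 0.036 × 16.0548 = 0.5780 W/m².
Total ΔF = 1.5196 + 0.5780 = 2.0976 W/m².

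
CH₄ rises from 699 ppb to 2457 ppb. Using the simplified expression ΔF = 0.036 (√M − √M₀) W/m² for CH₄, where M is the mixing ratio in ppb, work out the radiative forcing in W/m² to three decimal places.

ΔF = 0.833 W/m²

CH₄: 0.036 × (√2457 − √699) = 0.036 × (49.5681 − 26.4386) = 0.036 × 23.1295 = 0.8327 W/m².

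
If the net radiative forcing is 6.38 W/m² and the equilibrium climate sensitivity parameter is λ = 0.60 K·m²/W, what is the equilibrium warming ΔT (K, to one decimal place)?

ΔT = 3.8 K

ΔT = λ ΔF = 0.60 × 6.38 = 3.8280 K.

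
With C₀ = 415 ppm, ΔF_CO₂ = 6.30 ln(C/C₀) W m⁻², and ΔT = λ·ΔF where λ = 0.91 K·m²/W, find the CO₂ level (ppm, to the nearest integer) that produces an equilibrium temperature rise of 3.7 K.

C ≈ 791 ppm

Required forcing: ΔF = ΔT/λ = 3.7/0.91 = 4.0659 W/m².
Then ln(C/415) = ΔF/6.30 = 4.0659/6.30 = 0.64538.
So C = 415 × e^0.64538 = 415 × 1.90671 = 791.28 ppm.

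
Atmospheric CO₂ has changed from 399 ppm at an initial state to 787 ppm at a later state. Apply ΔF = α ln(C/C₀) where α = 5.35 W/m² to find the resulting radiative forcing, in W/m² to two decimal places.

ΔF = 3.63 W/m²

CO₂ absorption bands are partially saturated, so forcing scales with the logarithm of the concentration ratio.
CO₂: 5.35 × ln(787/399) = 5.35 × ln(1.97243) = 5.35 × 0.67927 = 3.6341 W/m².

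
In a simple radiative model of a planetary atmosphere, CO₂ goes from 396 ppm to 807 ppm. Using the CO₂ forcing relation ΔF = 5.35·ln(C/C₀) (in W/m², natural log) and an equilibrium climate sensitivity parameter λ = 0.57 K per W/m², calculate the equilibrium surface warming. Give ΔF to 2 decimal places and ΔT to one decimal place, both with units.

CO₂: 5.35 × ln(807/396) = 5.35 × ln(2.03788) = 5.35 × 0.71191 = 3.8087 W/m².
ΔT = λ ΔF = 0.57 × 3.81 = 2.1717 K.

ΔF = 3.81 W/m²; ΔT = 2.2 K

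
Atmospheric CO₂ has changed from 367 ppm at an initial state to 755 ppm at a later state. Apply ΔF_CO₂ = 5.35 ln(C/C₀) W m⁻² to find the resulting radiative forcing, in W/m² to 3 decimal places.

CO₂: 5.35 × ln(755/367) = 5.35 × ln(2.05722) = 5.35 × 0.72136 = 3.8593 W/m².

ΔF = 3.859 W/m²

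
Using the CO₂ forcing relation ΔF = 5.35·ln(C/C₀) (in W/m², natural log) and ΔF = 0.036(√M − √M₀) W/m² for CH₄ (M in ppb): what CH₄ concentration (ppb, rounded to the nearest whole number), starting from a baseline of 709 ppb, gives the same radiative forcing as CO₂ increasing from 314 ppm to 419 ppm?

CO₂ forcing: 5.35 × ln(419/314) = 5.35 × 0.288478 = 1.54336 W/m².
Set 0.036(√M − √709) = 1.54336: √M = 1.54336/0.036 + √709 = 42.8711 + 26.6271 = 69.4982.
M = (69.4982)² = 4830.00 ppb.

M ≈ 4830 ppb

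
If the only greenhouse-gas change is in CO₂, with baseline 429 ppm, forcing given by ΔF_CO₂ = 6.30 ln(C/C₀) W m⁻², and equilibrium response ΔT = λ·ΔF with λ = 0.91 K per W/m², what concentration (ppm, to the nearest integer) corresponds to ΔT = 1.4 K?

Required forcing: ΔF = ΔT/λ = 1.4/0.91 = 1.5385 W/m².
Then ln(C/429) = ΔF/6.30 = 1.5385/6.30 = 0.24421.
So C = 429 × e^0.24421 = 429 × 1.27661 = 547.67 ppm.

C ≈ 548 ppm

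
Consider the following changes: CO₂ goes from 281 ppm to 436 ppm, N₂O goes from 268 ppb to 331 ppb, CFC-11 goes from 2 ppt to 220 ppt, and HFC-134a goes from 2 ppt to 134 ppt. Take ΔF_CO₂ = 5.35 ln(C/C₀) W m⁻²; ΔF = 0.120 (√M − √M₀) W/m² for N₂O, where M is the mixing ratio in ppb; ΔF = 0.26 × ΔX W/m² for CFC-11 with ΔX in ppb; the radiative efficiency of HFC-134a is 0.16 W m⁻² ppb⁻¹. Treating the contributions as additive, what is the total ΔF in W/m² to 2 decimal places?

ΔF = 2.65 W/m²

CO₂: 5.35 × ln(436/281) = 5.35 × ln(1.55160) = 5.35 × 0.43929 = 2.3502 W/m².
N₂O: 0.120 × (√331 − √268) = 0.120 × (18.1934 − 16.3707) = 0.120 × 1.8227 = 0.2187 W/m².
CFC-11: Δ = 220 − 2 = 218 ppt = 0.218 ppb; ΔF = 0.26 × 0.218 = 0.0567 W/m².
HFC-134a: Δ = 134 − 2 = 132 ppt = 0.132 ppb; ΔF = 0.16 × 0.132 = 0.0211 W/m².
Total ΔF = 2.3502 + 0.2187 + 0.0567 + 0.0211 = 2.6467 W/m².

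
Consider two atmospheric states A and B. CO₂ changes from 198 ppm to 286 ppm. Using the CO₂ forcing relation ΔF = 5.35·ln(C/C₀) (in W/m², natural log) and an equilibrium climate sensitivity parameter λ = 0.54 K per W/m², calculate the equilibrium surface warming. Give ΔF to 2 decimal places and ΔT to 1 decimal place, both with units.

CO₂: 5.35 × ln(286/198) = 5.35 × ln(1.44444) = 5.35 × 0.36772 = 1.9673 W/m².
ΔT = λ ΔF = 0.54 × 1.97 = 1.0638 K.

ΔF = 1.97 W/m²; ΔT = 1.1 K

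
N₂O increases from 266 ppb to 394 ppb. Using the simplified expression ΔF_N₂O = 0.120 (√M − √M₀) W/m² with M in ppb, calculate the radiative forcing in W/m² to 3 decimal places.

N₂O: 0.120 × (√394 − √266) = 0.120 × (19.8494 − 16.3095) = 0.120 × 3.5399 = 0.4248 W/m².

ΔF = 0.425 W/m²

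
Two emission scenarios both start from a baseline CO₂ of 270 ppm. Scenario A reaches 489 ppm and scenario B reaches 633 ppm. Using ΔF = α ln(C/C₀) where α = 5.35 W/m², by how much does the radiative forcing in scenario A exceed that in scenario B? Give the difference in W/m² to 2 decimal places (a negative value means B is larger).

ΔF_A = 5.35 ln(489/270) = 5.35 × 0.59394 = 3.1776 W/m².
ΔF_B = 5.35 ln(633/270) = 5.35 × 0.85205 = 4.5585 W/m².
Difference: 3.1776 − 4.5585 = -1.3809 W/m².
(Equivalently, ΔF_A − ΔF_B = 5.35 ln(489/633) = 5.35 × -0.25811 = -1.3809 W/m².)

ΔF_A − ΔF_B = -1.38 W/m²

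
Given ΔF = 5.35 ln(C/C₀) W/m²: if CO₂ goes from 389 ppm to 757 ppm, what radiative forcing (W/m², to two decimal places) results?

CO₂ absorption bands are partially saturated, so forcing scales with the logarithm of the concentration ratio.
CO₂: 5.35 × ln(757/389) = 5.35 × ln(1.94602) = 5.35 × 0.66579 = 3.5620 W/m².

ΔF = 3.56 W/m²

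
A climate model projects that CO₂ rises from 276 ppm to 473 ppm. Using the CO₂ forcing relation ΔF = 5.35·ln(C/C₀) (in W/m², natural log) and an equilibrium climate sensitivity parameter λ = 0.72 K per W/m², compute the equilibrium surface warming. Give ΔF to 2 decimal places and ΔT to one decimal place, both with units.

ΔF = 2.88 W/m²; ΔT = 2.1 K

CO₂: 5.35 × ln(473/276) = 5.35 × ln(1.71377) = 5.35 × 0.53870 = 2.8820 W/m².
ΔT = λ ΔF = 0.72 × 2.88 = 2.0736 K.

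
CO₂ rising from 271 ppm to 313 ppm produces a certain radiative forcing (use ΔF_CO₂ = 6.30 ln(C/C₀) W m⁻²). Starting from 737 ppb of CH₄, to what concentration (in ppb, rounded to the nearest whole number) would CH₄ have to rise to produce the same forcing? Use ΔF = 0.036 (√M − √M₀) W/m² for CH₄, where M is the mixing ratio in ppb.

CO₂ forcing: 6.30 × ln(313/271) = 6.30 × 0.144084 = 0.90773 W/m².
Set 0.036(√M − √737) = 0.90773: √M = 0.90773/0.036 + √737 = 25.2147 + 27.1477 = 52.3624.
M = (52.3624)² = 2741.82 ppb.

M ≈ 2742 ppb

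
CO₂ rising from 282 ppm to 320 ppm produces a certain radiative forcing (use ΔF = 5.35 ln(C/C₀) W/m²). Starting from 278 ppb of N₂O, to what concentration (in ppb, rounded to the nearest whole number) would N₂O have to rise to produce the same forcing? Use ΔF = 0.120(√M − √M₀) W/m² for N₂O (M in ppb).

CO₂ forcing: 5.35 × ln(320/282) = 5.35 × 0.126414 = 0.67631 W/m².
Set 0.120(√M − √278) = 0.67631: √M = 0.67631/0.120 + √278 = 5.6359 + 16.6733 = 22.3092.
M = (22.3092)² = 497.70 ppb.

M ≈ 498 ppb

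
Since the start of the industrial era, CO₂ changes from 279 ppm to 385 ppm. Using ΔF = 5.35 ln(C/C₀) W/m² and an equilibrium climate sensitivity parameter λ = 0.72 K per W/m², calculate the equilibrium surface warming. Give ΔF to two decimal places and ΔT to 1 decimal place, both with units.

CO₂: 5.35 × ln(385/279) = 5.35 × ln(1.37993) = 5.35 × 0.32203 = 1.7229 W/m².
ΔT = λ ΔF = 0.72 × 1.72 = 1.2384 K.

ΔF = 1.72 W/m²; ΔT = 1.2 K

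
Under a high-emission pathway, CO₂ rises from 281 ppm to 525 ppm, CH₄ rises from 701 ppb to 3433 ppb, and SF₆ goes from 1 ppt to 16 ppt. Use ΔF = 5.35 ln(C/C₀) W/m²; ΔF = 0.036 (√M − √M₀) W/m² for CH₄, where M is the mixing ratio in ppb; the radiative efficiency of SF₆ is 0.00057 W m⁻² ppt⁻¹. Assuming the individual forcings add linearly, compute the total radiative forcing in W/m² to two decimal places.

ΔF = 4.51 W/m²

CO₂: 5.35 × ln(525/281) = 5.35 × ln(1.86833) = 5.35 × 0.62504 = 3.3440 W/m².
CH₄: 0.036 × (√3433 − √701) = 0.036 × (58.5918 − 26.4764) = 0.036 × 32.1154 = 1.1562 W/m².
SF₆: ΔF = 0.00057 × (16 − 1) = 0.00057 × 15 = 0.0086 W/m².
Total ΔF = 3.3440 + 1.1562 + 0.0086 = 4.5088 W/m².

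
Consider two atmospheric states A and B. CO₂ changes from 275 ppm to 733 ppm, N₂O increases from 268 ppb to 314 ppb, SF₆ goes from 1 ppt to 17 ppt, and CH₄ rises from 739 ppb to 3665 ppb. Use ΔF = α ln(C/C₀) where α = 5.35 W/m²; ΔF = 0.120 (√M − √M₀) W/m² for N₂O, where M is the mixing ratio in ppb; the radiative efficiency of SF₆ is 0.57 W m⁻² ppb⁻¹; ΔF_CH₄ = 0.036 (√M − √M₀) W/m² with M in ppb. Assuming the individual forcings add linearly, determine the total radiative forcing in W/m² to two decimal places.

ΔF = 6.62 W/m²

CO₂: 5.35 × ln(733/275) = 5.35 × ln(2.66545) = 5.35 × 0.98037 = 5.2450 W/m².
N₂O: 0.120 × (√314 − √268) = 0.120 × (17.7200 − 16.3707) = 0.120 × 1.3493 = 0.1619 W/m².
SF₆: Δ = 17 − 1 = 16 ppt = 0.016 ppb; ΔF = 0.57 × 0.016 = 0.0091 W/m².
CH₄: 0.036 × (√3665 − √739) = 0.036 × (60.5392 − 27.1846) = 0.036 × 33.3546 = 1.2008 W/m².
Total ΔF = 5.2450 + 0.1619 + 0.0091 + 1.2008 = 6.6168 W/m².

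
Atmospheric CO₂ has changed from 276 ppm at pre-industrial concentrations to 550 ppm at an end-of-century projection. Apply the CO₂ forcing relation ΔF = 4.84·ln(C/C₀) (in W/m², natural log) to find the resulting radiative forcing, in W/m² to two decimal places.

CO₂: 4.84 × ln(550/276) = 4.84 × ln(1.99275) = 4.84 × 0.68952 = 3.3373 W/m².

ΔF = 3.34 W/m²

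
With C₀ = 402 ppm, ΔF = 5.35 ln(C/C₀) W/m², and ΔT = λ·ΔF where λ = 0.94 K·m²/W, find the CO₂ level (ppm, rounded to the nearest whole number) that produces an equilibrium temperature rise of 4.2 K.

C ≈ 927 ppm

Required forcing: ΔF = ΔT/λ = 4.2/0.94 = 4.4681 W/m².
Then ln(C/402) = ΔF/5.35 = 4.4681/5.35 = 0.83516.
So C = 402 × e^0.83516 = 402 × 2.30518 = 926.68 ppm.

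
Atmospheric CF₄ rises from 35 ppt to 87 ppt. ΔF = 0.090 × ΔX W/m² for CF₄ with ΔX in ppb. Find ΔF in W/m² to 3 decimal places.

ΔF = 0.005 W/m²

CF₄: Δ = 87 − 35 = 52 ppt = 0.052 ppb; ΔF = 0.090 × 0.052 = 0.0047 W/m².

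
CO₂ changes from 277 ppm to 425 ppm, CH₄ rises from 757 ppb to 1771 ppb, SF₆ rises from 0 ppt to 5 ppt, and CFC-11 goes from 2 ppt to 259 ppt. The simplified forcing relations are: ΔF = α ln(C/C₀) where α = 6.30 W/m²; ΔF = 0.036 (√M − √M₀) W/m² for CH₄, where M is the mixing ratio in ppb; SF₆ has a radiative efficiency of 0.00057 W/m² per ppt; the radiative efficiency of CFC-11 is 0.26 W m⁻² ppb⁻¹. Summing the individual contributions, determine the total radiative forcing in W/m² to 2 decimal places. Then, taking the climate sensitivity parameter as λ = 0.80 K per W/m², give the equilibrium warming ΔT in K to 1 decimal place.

CO₂: 6.30 × ln(425/277) = 6.30 × ln(1.53430) = 6.30 × 0.42807 = 2.6968 W/m².
CH₄: 0.036 × (√1771 − √757) = 0.036 × (42.0833 − 27.5136) = 0.036 × 14.5697 = 0.5245 W/m².
SF₆: ΔF = 0.00057 × (5 − 0) = 0.00057 × 5 = 0.0029 W/m².
CFC-11: Δ = 259 − 2 = 257 ppt = 0.257 ppb; ΔF = 0.26 × 0.257 = 0.0668 W/m².
Total ΔF = 2.6968 + 0.5245 + 0.0029 + 0.0668 = 3.2910 W/m².
ΔT = λ ΔF = 0.80 × 3.29 = 2.6320 K.

ΔF = 3.29 W/m²; ΔT = 2.6 K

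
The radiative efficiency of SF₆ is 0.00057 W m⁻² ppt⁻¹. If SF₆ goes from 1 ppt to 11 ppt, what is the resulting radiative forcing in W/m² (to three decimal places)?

SF₆: ΔF = 0.00057 × (11 − 1) = 0.00057 × 10 = 0.0057 W/m².

ΔF = 0.006 W/m²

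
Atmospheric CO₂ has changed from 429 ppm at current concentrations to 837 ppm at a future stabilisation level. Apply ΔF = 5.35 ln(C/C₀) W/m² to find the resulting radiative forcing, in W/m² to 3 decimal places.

CO₂ absorption bands are partially saturated, so forcing scales with the logarithm of the concentration ratio.
CO₂: 5.35 × ln(837/429) = 5.35 × ln(1.95105) = 5.35 × 0.66837 = 3.5758 W/m².

ΔF = 3.576 W/m²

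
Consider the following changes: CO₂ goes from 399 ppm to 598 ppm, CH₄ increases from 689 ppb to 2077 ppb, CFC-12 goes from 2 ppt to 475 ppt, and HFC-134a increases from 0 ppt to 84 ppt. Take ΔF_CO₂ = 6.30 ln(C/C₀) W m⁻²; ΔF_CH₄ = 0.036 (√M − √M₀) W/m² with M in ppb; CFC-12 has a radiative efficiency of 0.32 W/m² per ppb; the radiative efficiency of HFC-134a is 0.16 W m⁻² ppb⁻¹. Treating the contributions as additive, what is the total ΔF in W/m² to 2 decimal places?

ΔF = 3.41 W/m²

CO₂: 6.30 × ln(598/399) = 6.30 × ln(1.49875) = 6.30 × 0.40463 = 2.5492 W/m².
CH₄: 0.036 × (√2077 − √689) = 0.036 × (45.5741 − 26.2488) = 0.036 × 19.3253 = 0.6957 W/m².
CFC-12: Δ = 475 − 2 = 473 ppt = 0.473 ppb; ΔF = 0.32 × 0.473 = 0.1514 W/m².
HFC-134a: Δ = 84 − 0 = 84 ppt = 0.084 ppb; ΔF = 0.16 × 0.084 = 0.0134 W/m².
Total ΔF = 2.5492 + 0.6957 + 0.1514 + 0.0134 = 3.4097 W/m².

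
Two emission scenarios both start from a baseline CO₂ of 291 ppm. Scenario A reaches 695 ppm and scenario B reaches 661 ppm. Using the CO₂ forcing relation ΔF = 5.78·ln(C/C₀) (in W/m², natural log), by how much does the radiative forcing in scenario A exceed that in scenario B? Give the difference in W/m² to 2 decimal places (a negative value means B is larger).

ΔF_A − ΔF_B = 0.29 W/m²

ΔF_A = 5.78 ln(695/291) = 5.78 × 0.87059 = 5.0320 W/m².
ΔF_B = 5.78 ln(661/291) = 5.78 × 0.82043 = 4.7421 W/m².
Difference: 5.0320 − 4.7421 = 0.2899 W/m².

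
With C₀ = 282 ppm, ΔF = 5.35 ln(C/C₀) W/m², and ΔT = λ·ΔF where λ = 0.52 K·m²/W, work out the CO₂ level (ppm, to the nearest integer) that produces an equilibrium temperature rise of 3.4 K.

C ≈ 957 ppm

Required forcing: ΔF = ΔT/λ = 3.4/0.52 = 6.5385 W/m².
Then ln(C/282) = ΔF/5.35 = 6.5385/5.35 = 1.22215.
So C = 282 × e^1.22215 = 282 × 3.39448 = 957.24 ppm.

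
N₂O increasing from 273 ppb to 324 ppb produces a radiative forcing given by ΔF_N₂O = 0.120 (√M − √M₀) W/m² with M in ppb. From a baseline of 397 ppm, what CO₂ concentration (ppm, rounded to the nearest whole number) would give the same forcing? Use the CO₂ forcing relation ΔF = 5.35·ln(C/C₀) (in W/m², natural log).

C ≈ 410 ppm

N₂O forcing: 0.120 × (√324 − √273) = 0.120 × (18.0000 − 16.5227) = 0.120 × 1.4773 = 0.17728 W/m².
Set 5.35 ln(C/397) = 0.17728: ln(C/397) = 0.17728/5.35 = 0.03314, so C = 397 × e^0.03314 = 397 × 1.03370 = 410.38 ppm.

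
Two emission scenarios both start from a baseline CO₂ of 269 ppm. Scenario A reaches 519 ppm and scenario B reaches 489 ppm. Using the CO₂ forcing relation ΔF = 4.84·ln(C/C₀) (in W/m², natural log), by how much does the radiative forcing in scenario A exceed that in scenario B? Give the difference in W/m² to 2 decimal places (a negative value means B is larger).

ΔF_A − ΔF_B = 0.29 W/m²

ΔF_A = 4.84 ln(519/269) = 4.84 × 0.65719 = 3.1808 W/m².
ΔF_B = 4.84 ln(489/269) = 4.84 × 0.59765 = 2.8926 W/m².
Difference: 3.1808 − 2.8926 = 0.2882 W/m².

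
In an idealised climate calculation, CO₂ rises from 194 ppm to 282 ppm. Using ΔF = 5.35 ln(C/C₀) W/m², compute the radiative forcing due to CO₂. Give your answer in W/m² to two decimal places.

ΔF = 2.00 W/m²

CO₂: 5.35 × ln(282/194) = 5.35 × ln(1.45361) = 5.35 × 0.37405 = 2.0012 W/m².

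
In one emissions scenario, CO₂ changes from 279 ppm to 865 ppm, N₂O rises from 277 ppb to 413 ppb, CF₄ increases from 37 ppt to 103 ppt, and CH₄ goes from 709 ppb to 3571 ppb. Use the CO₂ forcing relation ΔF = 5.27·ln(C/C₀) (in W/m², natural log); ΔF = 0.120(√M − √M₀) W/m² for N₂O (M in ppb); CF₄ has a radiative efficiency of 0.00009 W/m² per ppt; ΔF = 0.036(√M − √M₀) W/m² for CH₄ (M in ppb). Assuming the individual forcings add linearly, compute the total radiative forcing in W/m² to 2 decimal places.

CO₂: 5.27 × ln(865/279) = 5.27 × ln(3.10036) = 5.27 × 1.13152 = 5.9631 W/m².
N₂O: 0.120 × (√413 − √277) = 0.120 × (20.3224 − 16.6433) = 0.120 × 3.6791 = 0.4415 W/m².
CF₄: ΔF = 0.00009 × (103 − 37) = 0.00009 × 66 = 0.0059 W/m².
CH₄: 0.036 × (√3571 − √709) = 0.036 × (59.7578 − 26.6271) = 0.036 × 33.1307 = 1.1927 W/m².
Total ΔF = 5.9631 + 0.4415 + 0.0059 + 1.1927 = 7.6032 W/m².

ΔF = 7.60 W/m²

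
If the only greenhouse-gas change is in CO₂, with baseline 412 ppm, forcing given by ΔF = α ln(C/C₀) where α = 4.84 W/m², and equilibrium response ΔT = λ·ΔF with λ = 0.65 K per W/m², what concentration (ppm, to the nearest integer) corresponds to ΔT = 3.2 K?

C ≈ 1139 ppm

Required forcing: ΔF = ΔT/λ = 3.2/0.65 = 4.9231 W/m².
Then ln(C/412) = ΔF/4.84 = 4.9231/4.84 = 1.01717.
So C = 412 × e^1.01717 = 412 × 2.76536 = 1139.33 ppm.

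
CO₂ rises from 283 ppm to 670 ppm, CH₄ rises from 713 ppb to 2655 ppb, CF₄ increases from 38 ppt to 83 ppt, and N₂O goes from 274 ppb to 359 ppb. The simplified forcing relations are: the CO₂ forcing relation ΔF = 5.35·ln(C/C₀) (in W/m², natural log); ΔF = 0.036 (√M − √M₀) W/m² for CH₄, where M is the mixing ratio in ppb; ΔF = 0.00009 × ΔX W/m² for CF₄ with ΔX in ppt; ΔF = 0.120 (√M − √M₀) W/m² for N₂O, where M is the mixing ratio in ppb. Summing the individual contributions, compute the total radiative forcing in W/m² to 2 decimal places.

CO₂: 5.35 × ln(670/283) = 5.35 × ln(2.36749) = 5.35 × 0.86183 = 4.6108 W/m².
CH₄: 0.036 × (√2655 − √713) = 0.036 × (51.5267 − 26.7021) = 0.036 × 24.8246 = 0.8937 W/m².
CF₄: ΔF = 0.00009 × (83 − 38) = 0.00009 × 45 = 0.0041 W/m².
N₂O: 0.120 × (√359 − √274) = 0.120 × (18.9473 − 16.5529) = 0.120 × 2.3944 = 0.2873 W/m².
Total ΔF = 4.6108 + 0.8937 + 0.0041 + 0.2873 = 5.7959 W/m².

ΔF = 5.80 W/m²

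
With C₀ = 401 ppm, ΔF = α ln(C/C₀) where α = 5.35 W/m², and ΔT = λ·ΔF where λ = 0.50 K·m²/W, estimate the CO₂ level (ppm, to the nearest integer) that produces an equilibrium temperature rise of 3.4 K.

Required forcing: ΔF = ΔT/λ = 3.4/0.50 = 6.8000 W/m².
Then ln(C/401) = ΔF/5.35 = 6.8000/5.35 = 1.27103.
So C = 401 × e^1.27103 = 401 × 3.56452 = 1429.37 ppm.

C ≈ 1429 ppm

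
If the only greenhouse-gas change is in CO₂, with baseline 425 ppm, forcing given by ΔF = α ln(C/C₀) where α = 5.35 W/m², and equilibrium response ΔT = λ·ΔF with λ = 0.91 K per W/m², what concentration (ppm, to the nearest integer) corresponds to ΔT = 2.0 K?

Required forcing: ΔF = ΔT/λ = 2.0/0.91 = 2.1978 W/m².
Then ln(C/425) = ΔF/5.35 = 2.1978/5.35 = 0.41080.
So C = 425 × e^0.41080 = 425 × 1.50802 = 640.91 ppm.

C ≈ 641 ppm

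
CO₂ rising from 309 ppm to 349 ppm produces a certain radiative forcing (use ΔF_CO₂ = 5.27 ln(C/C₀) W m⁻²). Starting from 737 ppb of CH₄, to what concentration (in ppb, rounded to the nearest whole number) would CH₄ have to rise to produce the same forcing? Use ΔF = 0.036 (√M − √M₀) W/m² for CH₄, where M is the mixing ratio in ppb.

M ≈ 2022 ppb

CO₂ forcing: 5.27 × ln(349/309) = 5.27 × 0.121731 = 0.64152 W/m².
Set 0.036(√M − √737) = 0.64152: √M = 0.64152/0.036 + √737 = 17.8200 + 27.1477 = 44.9677.
M = (44.9677)² = 2022.09 ppb.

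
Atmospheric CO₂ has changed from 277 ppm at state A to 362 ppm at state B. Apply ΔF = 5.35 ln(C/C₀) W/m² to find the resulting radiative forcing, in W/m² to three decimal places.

ΔF = 1.432 W/m²

CO₂: 5.35 × ln(362/277) = 5.35 × ln(1.30686) = 5.35 × 0.26763 = 1.4318 W/m².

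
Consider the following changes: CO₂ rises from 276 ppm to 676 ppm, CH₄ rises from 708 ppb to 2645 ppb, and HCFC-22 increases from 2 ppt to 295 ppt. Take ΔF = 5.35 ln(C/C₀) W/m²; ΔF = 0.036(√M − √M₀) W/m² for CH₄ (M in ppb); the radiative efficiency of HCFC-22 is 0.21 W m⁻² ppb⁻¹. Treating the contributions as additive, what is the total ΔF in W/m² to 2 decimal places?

CO₂: 5.35 × ln(676/276) = 5.35 × ln(2.44928) = 5.35 × 0.89579 = 4.7925 W/m².
CH₄: 0.036 × (√2645 − √708) = 0.036 × (51.4296 − 26.6083) = 0.036 × 24.8213 = 0.8936 W/m².
HCFC-22: Δ = 295 − 2 = 293 ppt = 0.293 ppb; ΔF = 0.21 × 0.293 = 0.0615 W/m².
Total ΔF = 4.7925 + 0.8936 + 0.0615 = 5.7476 W/m².

ΔF = 5.75 W/m²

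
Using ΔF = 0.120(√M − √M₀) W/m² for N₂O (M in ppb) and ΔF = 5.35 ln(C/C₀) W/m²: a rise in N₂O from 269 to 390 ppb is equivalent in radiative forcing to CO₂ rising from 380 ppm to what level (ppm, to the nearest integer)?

N₂O forcing: 0.120 × (√390 − √269) = 0.120 × (19.7484 − 16.4012) = 0.120 × 3.3472 = 0.40166 W/m².
Set 5.35 ln(C/380) = 0.40166: ln(C/380) = 0.40166/5.35 = 0.07508, so C = 380 × e^0.07508 = 380 × 1.07797 = 409.63 ppm.

C ≈ 410 ppm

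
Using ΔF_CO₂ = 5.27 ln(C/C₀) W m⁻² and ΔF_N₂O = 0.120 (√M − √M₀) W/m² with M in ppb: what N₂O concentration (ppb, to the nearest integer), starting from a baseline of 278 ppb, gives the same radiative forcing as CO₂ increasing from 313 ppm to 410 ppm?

CO₂ forcing: 5.27 × ln(410/313) = 5.27 × 0.269954 = 1.42266 W/m².
Set 0.120(√M − √278) = 1.42266: √M = 1.42266/0.120 + √278 = 11.8555 + 16.6733 = 28.5288.
M = (28.5288)² = 813.89 ppb.

M ≈ 814 ppb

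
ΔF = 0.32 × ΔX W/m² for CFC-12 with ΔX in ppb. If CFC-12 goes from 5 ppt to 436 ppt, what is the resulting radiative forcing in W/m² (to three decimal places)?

CFC-12: Δ = 436 − 5 = 431 ppt = 0.431 ppb; ΔF = 0.32 × 0.431 = 0.1379 W/m².

ΔF = 0.138 W/m²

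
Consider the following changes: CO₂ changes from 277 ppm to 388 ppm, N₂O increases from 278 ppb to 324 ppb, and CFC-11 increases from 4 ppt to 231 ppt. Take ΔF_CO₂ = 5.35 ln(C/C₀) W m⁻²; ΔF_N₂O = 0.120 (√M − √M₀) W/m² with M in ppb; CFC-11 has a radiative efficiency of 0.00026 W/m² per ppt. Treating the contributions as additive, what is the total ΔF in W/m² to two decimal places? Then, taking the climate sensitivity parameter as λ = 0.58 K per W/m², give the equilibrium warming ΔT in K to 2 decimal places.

ΔF = 2.02 W/m²; ΔT = 1.17 K

CO₂: 5.35 × ln(388/277) = 5.35 × ln(1.40072) = 5.35 × 0.33699 = 1.8029 W/m².
N₂O: 0.120 × (√324 − √278) = 0.120 × (18.0000 − 16.6733) = 0.120 × 1.3267 = 0.1592 W/m².
CFC-11: ΔF = 0.00026 × (231 − 4) = 0.00026 × 227 = 0.0590 W/m².
Total ΔF = 1.8029 + 0.1592 + 0.0590 = 2.0211 W/m².
ΔT = λ ΔF = 0.58 × 2.02 = 1.1716 K.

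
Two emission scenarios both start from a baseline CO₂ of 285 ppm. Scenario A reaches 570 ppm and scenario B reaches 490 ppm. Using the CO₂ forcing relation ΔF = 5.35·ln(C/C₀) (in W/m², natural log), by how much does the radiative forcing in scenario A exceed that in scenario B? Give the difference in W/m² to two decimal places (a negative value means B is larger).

ΔF_A = 5.35 ln(570/285) = 5.35 × 0.69315 = 3.7084 W/m².
ΔF_B = 5.35 ln(490/285) = 5.35 × 0.54192 = 2.8993 W/m².
Difference: 3.7084 − 2.8993 = 0.8091 W/m².

ΔF_A − ΔF_B = 0.81 W/m²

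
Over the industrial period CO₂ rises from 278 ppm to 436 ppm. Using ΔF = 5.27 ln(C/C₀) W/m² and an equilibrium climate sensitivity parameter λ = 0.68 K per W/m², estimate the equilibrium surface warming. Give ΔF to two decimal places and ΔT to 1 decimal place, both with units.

CO₂: 5.27 × ln(436/278) = 5.27 × ln(1.56835) = 5.27 × 0.45002 = 2.3716 W/m².
ΔT = λ ΔF = 0.68 × 2.37 = 1.6116 K.

ΔF = 2.37 W/m²; ΔT = 1.6 K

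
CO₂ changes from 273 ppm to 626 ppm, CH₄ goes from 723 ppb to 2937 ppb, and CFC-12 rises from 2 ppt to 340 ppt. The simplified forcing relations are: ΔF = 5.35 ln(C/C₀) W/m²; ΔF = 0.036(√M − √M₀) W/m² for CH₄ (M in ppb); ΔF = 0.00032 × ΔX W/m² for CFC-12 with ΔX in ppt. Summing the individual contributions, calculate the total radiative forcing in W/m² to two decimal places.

ΔF = 5.53 W/m²

CO₂: 5.35 × ln(626/273) = 5.35 × ln(2.29304) = 5.35 × 0.82988 = 4.4399 W/m².
CH₄: 0.036 × (√2937 − √723) = 0.036 × (54.1941 − 26.8887) = 0.036 × 27.3054 = 0.9830 W/m².
CFC-12: ΔF = 0.00032 × (340 − 2) = 0.00032 × 338 = 0.1082 W/m².
Total ΔF = 4.4399 + 0.9830 + 0.1082 = 5.5311 W/m².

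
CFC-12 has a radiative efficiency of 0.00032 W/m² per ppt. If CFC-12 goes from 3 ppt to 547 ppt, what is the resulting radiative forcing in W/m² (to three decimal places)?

CFC-12: ΔF = 0.00032 × (547 − 3) = 0.00032 × 544 = 0.1741 W/m².

ΔF = 0.174 W/m²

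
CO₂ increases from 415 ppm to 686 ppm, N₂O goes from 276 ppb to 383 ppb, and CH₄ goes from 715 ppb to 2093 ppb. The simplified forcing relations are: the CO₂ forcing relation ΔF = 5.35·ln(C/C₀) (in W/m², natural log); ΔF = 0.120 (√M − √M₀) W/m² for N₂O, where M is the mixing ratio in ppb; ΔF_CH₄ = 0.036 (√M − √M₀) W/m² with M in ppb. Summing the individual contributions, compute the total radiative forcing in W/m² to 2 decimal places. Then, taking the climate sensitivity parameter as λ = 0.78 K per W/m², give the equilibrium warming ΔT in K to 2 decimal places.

ΔF = 3.73 W/m²; ΔT = 2.91 K

CO₂: 5.35 × ln(686/415) = 5.35 × ln(1.65301) = 5.35 × 0.50260 = 2.6889 W/m².
N₂O: 0.120 × (√383 − √276) = 0.120 × (19.5704 − 16.6132) = 0.120 × 2.9572 = 0.3549 W/m².
CH₄: 0.036 × (√2093 − √715) = 0.036 × (45.7493 − 26.7395) = 0.036 × 19.0098 = 0.6844 W/m².
Total ΔF = 2.6889 + 0.3549 + 0.6844 = 3.7282 W/m².
ΔT = λ ΔF = 0.78 × 3.73 = 2.9094 K.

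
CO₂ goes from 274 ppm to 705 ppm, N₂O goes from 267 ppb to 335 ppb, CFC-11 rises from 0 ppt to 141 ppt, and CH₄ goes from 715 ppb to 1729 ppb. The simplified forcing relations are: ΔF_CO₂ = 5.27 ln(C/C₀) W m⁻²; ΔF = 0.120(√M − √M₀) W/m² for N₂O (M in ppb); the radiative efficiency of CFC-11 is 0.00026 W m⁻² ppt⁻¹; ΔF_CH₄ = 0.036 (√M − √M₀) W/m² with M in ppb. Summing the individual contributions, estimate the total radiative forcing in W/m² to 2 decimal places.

ΔF = 5.79 W/m²

CO₂: 5.27 × ln(705/274) = 5.27 × ln(2.57299) = 5.27 × 0.94507 = 4.9805 W/m².
N₂O: 0.120 × (√335 − √267) = 0.120 × (18.3030 − 16.3401) = 0.120 × 1.9629 = 0.2355 W/m².
CFC-11: ΔF = 0.00026 × (141 − 0) = 0.00026 × 141 = 0.0367 W/m².
CH₄: 0.036 × (√1729 − √715) = 0.036 × (41.5812 − 26.7395) = 0.036 × 14.8417 = 0.5343 W/m².
Total ΔF = 4.9805 + 0.2355 + 0.0367 + 0.5343 = 5.7870 W/m².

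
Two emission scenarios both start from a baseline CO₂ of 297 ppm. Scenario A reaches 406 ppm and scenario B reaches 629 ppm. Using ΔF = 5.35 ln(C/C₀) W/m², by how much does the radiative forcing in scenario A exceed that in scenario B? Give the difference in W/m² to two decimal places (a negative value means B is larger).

ΔF_A = 5.35 ln(406/297) = 5.35 × 0.31262 = 1.6725 W/m².
ΔF_B = 5.35 ln(629/297) = 5.35 × 0.75040 = 4.0146 W/m².
Difference: 1.6725 − 4.0146 = -2.3421 W/m².

ΔF_A − ΔF_B = -2.34 W/m²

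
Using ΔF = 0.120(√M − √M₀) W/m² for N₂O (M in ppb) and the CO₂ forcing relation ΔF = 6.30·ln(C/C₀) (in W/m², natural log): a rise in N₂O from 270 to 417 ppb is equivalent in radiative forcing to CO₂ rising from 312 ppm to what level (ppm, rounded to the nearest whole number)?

C ≈ 337 ppm

N₂O forcing: 0.120 × (√417 − √270) = 0.120 × (20.4206 − 16.4317) = 0.120 × 3.9889 = 0.47867 W/m².
Set 6.30 ln(C/312) = 0.47867: ln(C/312) = 0.47867/6.30 = 0.07598, so C = 312 × e^0.07598 = 312 × 1.07894 = 336.63 ppm.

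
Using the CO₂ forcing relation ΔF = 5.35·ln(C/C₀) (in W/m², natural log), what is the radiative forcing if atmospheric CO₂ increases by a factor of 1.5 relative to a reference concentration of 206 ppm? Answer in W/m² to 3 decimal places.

ΔF = 5.35 × ln(1.5) = 5.35 × 0.40547 = 2.1693 W/m².

ΔF = 2.169 W/m²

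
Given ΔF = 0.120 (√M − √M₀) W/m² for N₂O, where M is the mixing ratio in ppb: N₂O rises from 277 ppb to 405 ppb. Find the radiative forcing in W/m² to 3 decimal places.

ΔF = 0.418 W/m²

N₂O: 0.120 × (√405 − √277) = 0.120 × (20.1246 − 16.6433) = 0.120 × 3.4813 = 0.4178 W/m².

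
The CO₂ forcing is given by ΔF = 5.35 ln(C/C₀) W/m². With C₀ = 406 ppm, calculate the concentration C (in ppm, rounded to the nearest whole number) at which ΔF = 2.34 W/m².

Set 5.35 ln(C/406) = 2.34, so ln(C/406) = 2.34/5.35 = 0.43738.
Then C/406 = e^0.43738 = 1.54864, giving C = 406 × 1.54864 = 628.75 ppm.

C ≈ 629 ppm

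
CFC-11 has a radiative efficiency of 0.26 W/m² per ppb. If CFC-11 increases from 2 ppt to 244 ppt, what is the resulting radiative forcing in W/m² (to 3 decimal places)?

CFC-11: Δ = 244 − 2 = 242 ppt = 0.242 ppb; ΔF = 0.26 × 0.242 = 0.0629 W/m².

ΔF = 0.063 W/m²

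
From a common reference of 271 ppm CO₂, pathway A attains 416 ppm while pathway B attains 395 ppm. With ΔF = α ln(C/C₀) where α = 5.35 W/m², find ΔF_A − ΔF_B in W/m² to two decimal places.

ΔF_A − ΔF_B = 0.28 W/m²

ΔF_A = 5.35 ln(416/271) = 5.35 × 0.42857 = 2.2928 W/m².
ΔF_B = 5.35 ln(395/271) = 5.35 × 0.37677 = 2.0157 W/m².
Difference: 2.2928 − 2.0157 = 0.2771 W/m².
(Equivalently, ΔF_A − ΔF_B = 5.35 ln(416/395) = 5.35 × 0.05180 = 0.2771 W/m².)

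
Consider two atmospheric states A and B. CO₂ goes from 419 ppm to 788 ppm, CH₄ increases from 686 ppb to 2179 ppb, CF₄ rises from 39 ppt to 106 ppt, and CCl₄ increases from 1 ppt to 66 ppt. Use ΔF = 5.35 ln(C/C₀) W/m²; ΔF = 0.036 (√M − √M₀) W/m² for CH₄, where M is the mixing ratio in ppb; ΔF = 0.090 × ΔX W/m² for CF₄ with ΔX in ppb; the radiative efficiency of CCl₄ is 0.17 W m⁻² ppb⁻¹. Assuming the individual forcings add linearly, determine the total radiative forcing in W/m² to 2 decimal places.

ΔF = 4.13 W/m²

CO₂: 5.35 × ln(788/419) = 5.35 × ln(1.88067) = 5.35 × 0.63163 = 3.3792 W/m².
CH₄: 0.036 × (√2179 − √686) = 0.036 × (46.6798 − 26.1916) = 0.036 × 20.4882 = 0.7376 W/m².
CF₄: Δ = 106 − 39 = 67 ppt = 0.067 ppb; ΔF = 0.090 × 0.067 = 0.0060 W/m².
CCl₄: Δ = 66 − 1 = 65 ppt = 0.065 ppb; ΔF = 0.17 × 0.065 = 0.0111 W/m².
Total ΔF = 3.3792 + 0.7376 + 0.0060 + 0.0111 = 4.1339 W/m².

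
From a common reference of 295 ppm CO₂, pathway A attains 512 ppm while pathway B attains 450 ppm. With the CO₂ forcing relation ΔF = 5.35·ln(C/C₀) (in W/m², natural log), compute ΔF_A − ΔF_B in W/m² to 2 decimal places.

ΔF_A = 5.35 ln(512/295) = 5.35 × 0.55135 = 2.9497 W/m².
ΔF_B = 5.35 ln(450/295) = 5.35 × 0.42227 = 2.2591 W/m².
Difference: 2.9497 − 2.2591 = 0.6906 W/m².
(Equivalently, ΔF_A − ΔF_B = 5.35 ln(512/450) = 5.35 × 0.12908 = 0.6906 W/m².)

ΔF_A − ΔF_B = 0.69 W/m²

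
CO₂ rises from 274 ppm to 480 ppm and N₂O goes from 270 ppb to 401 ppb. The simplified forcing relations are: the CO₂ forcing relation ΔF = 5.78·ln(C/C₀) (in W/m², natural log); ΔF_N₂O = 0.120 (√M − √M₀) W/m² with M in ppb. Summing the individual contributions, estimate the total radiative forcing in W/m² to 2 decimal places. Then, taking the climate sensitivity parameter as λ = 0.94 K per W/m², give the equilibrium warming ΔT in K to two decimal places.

ΔF = 3.67 W/m²; ΔT = 3.45 K

CO₂: 5.78 × ln(480/274) = 5.78 × ln(1.75182) = 5.78 × 0.56066 = 3.2406 W/m².
N₂O: 0.120 × (√401 − √270) = 0.120 × (20.0250 − 16.4317) = 0.120 × 3.5933 = 0.4312 W/m².
Total ΔF = 3.2406 + 0.4312 = 3.6718 W/m².
ΔT = λ ΔF = 0.94 × 3.67 = 3.4498 K.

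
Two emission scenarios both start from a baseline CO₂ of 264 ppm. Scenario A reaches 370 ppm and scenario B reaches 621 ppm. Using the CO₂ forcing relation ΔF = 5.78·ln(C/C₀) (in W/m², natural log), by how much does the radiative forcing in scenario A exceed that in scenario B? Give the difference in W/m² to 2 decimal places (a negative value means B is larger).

ΔF_A − ΔF_B = -2.99 W/m²

ΔF_A = 5.78 ln(370/264) = 5.78 × 0.33755 = 1.9510 W/m².
ΔF_B = 5.78 ln(621/264) = 5.78 × 0.85538 = 4.9441 W/m².
Difference: 1.9510 − 4.9441 = -2.9931 W/m².
(Equivalently, ΔF_A − ΔF_B = 5.78 ln(370/621) = 5.78 × -0.51783 = -2.9931 W/m².)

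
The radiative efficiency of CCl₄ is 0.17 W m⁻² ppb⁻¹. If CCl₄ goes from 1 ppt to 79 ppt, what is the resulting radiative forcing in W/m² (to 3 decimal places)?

ΔF = 0.013 W/m²

CCl₄: Δ = 79 − 1 = 78 ppt = 0.078 ppb; ΔF = 0.17 × 0.078 = 0.0133 W/m².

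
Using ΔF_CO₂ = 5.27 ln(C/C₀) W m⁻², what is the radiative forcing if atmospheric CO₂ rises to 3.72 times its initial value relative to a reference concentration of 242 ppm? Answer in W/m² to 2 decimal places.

ΔF = 6.92 W/m²

Because the forcing depends only on the ratio C/C₀, the initial concentration does not enter.
ΔF = 5.27 × ln(3.72) = 5.27 × 1.31372 = 6.9233 W/m².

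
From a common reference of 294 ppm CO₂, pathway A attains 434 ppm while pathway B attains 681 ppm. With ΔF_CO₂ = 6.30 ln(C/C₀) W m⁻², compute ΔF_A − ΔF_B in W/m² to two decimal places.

ΔF_A = 6.30 ln(434/294) = 6.30 × 0.38946 = 2.4536 W/m².
ΔF_B = 6.30 ln(681/294) = 6.30 × 0.83998 = 5.2919 W/m².
Difference: 2.4536 − 5.2919 = -2.8383 W/m².
(Equivalently, ΔF_A − ΔF_B = 6.30 ln(434/681) = 6.30 × -0.45052 = -2.8383 W/m².)

ΔF_A − ΔF_B = -2.84 W/m²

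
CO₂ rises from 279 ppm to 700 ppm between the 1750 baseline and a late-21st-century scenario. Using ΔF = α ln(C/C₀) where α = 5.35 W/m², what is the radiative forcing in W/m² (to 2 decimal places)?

CO₂ absorption bands are partially saturated, so forcing scales with the logarithm of the concentration ratio.
CO₂: 5.35 × ln(700/279) = 5.35 × ln(2.50896) = 5.35 × 0.91987 = 4.9213 W/m².

ΔF = 4.92 W/m²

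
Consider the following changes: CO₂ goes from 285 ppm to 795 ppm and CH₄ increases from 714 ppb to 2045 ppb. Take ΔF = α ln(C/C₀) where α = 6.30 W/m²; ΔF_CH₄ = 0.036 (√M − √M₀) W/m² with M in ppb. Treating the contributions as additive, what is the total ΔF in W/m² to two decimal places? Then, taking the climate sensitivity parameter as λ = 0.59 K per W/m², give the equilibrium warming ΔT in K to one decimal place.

ΔF = 7.13 W/m²; ΔT = 4.2 K

CO₂: 6.30 × ln(795/285) = 6.30 × ln(2.78947) = 6.30 × 1.02585 = 6.4629 W/m².
CH₄: 0.036 × (√2045 − √714) = 0.036 × (45.2217 − 26.7208) = 0.036 × 18.5009 = 0.6660 W/m².
Total ΔF = 6.4629 + 0.6660 = 7.1289 W/m².
ΔT = λ ΔF = 0.59 × 7.13 = 4.2067 K.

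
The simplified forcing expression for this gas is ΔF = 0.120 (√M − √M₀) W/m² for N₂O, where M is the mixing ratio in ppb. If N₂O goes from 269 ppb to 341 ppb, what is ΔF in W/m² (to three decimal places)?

ΔF = 0.248 W/m²

N₂O: 0.120 × (√341 − √269) = 0.120 × (18.4662 − 16.4012) = 0.120 × 2.0650 = 0.2478 W/m².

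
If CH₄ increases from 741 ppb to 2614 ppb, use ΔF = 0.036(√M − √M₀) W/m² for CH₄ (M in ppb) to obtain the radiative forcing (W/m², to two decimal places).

CH₄: 0.036 × (√2614 − √741) = 0.036 × (51.1273 − 27.2213) = 0.036 × 23.9060 = 0.8606 W/m².

ΔF = 0.86 W/m²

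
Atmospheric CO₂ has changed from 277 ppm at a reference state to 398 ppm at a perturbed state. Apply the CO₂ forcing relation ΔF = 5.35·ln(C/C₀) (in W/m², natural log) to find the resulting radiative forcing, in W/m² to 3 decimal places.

CO₂ absorption bands are partially saturated, so forcing scales with the logarithm of the concentration ratio.
CO₂: 5.35 × ln(398/277) = 5.35 × ln(1.43682) = 5.35 × 0.36243 = 1.9390 W/m².

ΔF = 1.939 W/m²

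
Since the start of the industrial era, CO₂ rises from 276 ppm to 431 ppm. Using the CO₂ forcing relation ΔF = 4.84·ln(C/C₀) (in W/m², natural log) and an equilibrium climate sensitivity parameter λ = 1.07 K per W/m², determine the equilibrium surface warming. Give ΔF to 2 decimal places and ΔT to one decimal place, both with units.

ΔF = 2.16 W/m²; ΔT = 2.3 K

CO₂: 4.84 × ln(431/276) = 4.84 × ln(1.56159) = 4.84 × 0.44570 = 2.1572 W/m².
ΔT = λ ΔF = 1.07 × 2.16 = 2.3112 K.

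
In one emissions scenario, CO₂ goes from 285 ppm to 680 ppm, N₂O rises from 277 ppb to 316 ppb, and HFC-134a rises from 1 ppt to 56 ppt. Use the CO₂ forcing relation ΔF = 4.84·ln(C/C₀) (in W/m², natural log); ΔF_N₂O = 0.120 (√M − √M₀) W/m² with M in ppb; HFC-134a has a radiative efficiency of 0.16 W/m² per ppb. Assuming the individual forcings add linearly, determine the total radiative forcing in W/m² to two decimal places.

CO₂: 4.84 × ln(680/285) = 4.84 × ln(2.38596) = 4.84 × 0.86960 = 4.2089 W/m².
N₂O: 0.120 × (√316 − √277) = 0.120 × (17.7764 − 16.6433) = 0.120 × 1.1331 = 0.1360 W/m².
HFC-134a: Δ = 56 − 1 = 55 ppt = 0.055 ppb; ΔF = 0.16 × 0.055 = 0.0088 W/m².
Total ΔF = 4.2089 + 0.1360 + 0.0088 = 4.3537 W/m².

ΔF = 4.35 W/m²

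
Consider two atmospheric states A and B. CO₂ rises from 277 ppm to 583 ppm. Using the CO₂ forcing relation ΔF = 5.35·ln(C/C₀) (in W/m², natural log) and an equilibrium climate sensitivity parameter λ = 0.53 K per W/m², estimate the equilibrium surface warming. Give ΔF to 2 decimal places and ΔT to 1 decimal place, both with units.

CO₂: 5.35 × ln(583/277) = 5.35 × ln(2.10469) = 5.35 × 0.74417 = 3.9813 W/m².
ΔT = λ ΔF = 0.53 × 3.98 = 2.1094 K.

ΔF = 3.98 W/m²; ΔT = 2.1 K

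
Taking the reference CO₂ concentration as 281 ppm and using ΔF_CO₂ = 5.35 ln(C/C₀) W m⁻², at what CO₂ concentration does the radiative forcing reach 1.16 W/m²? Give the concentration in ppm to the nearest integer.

Set 5.35 ln(C/281) = 1.16, so ln(C/281) = 1.16/5.35 = 0.21682.
Then C/281 = e^0.21682 = 1.24212, giving C = 281 × 1.24212 = 349.04 ppm.

C ≈ 349 ppm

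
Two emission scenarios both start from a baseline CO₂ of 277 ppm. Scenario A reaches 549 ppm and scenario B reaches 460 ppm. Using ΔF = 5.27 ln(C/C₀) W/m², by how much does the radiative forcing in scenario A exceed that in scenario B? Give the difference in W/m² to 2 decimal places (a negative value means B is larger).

ΔF_A − ΔF_B = 0.93 W/m²

ΔF_A = 5.27 ln(549/277) = 5.27 × 0.68408 = 3.6051 W/m².
ΔF_B = 5.27 ln(460/277) = 5.27 × 0.50721 = 2.6730 W/m².
Difference: 3.6051 − 2.6730 = 0.9321 W/m².
(Equivalently, ΔF_A − ΔF_B = 5.27 ln(549/460) = 5.27 × 0.17687 = 0.9321 W/m².)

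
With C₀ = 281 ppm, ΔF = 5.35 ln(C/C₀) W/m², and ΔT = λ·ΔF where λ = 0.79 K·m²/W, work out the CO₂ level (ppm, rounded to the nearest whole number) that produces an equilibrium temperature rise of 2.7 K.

C ≈ 532 ppm

Required forcing: ΔF = ΔT/λ = 2.7/0.79 = 3.4177 W/m².
Then ln(C/281) = ΔF/5.35 = 3.4177/5.35 = 0.63882.
So C = 281 × e^0.63882 = 281 × 1.89424 = 532.28 ppm.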